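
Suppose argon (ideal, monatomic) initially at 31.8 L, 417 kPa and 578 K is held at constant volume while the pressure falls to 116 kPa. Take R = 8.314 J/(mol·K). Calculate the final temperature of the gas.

161 K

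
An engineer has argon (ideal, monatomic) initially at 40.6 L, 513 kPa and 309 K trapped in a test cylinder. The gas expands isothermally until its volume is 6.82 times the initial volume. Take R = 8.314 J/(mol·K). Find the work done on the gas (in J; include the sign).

-40000 J

n = P₁V₁/(RT₁) = 513×40.6/(8.314×309) = 8.11 mol.
Isothermal: T stays 309 K; PV = const ⇒ V₂ = 277 L, P₂ = 75.2 kPa.
W = nRT ln(V₂/V₁) = 8.11×8.314×309×ln(6.82) = 40000 J.
Work done on the gas = −W_by = -40000 J.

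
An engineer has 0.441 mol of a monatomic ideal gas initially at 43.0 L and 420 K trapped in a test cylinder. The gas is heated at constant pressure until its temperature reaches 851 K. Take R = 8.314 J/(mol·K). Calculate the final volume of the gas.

87.1 L

P₁ = nRT₁/V₁ = 0.441×8.314×420/43.0 = 35.8 kPa.
Isobaric: P stays 35.8 kPa; V/T = const ⇒ T₂ = 851 K, V₂ = 87.1 L.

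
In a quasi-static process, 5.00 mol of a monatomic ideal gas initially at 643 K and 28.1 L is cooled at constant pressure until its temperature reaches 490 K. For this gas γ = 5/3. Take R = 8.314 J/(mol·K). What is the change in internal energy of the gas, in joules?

-9540 J

P₁ = nRT₁/V₁ = 5.00×8.314×643/28.1 = 951 kPa.
Isobaric: P stays 951 kPa; V/T = const ⇒ T₂ = 490 K, V₂ = 21.4 L.
For an ideal gas ΔU = nCvΔT with Cv = (3/2)R = 12.5 J/(mol·K).
ΔU = 5.00×12.5×(490−643) = -9540 J.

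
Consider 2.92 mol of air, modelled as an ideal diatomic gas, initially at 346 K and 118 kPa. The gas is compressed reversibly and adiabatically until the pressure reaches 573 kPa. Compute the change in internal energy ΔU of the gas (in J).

V₁ = nRT₁/P₁ = 2.92×8.314×346/118 = 71.2 L.
Adiabatic: T₂/T₁ = (P₂/P₁)^((γ−1)/γ) ⇒ T₂ = 346×(4.86)^0.286 = 543 K; V₂ = 23.0 L.
For an ideal gas ΔU = nCvΔT with Cv = (5/2)R = 20.8 J/(mol·K).
ΔU = 2.92×20.8×(543−346) = 12000 J.

12000 J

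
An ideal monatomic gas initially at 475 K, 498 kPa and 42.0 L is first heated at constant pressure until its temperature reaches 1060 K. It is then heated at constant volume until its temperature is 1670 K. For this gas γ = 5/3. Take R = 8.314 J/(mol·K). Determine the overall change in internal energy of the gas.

78900 J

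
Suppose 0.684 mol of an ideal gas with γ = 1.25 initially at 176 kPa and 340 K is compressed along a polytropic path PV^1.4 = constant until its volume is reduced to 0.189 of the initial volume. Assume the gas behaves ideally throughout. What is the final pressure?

1810 kPa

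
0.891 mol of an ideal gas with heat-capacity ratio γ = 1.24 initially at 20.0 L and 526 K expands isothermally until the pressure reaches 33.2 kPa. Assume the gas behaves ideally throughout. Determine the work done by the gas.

6900 J

P₁ = nRT₁/V₁ = 0.891×8.314×526/20.0 = 195 kPa.
Isothermal: T stays 526 K; PV = const ⇒ V₂ = 117 L, P₂ = 33.2 kPa.
W = nRT ln(V₂/V₁) = 0.891×8.314×526×ln(5.87) = 6900 J.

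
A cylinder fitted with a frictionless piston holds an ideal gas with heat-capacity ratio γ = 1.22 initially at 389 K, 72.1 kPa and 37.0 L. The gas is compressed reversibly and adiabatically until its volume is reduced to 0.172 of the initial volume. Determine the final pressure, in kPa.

Adiabatic: TV^(γ−1) = const ⇒ T₂ = 389×(5.81)^0.220 = 573 K; PV^γ = const ⇒ P₂ = 617 kPa.

617 kPa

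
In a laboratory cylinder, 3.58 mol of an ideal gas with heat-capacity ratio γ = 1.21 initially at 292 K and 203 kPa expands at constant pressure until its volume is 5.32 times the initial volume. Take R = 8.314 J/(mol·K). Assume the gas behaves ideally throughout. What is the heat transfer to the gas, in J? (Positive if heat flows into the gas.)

V₁ = nRT₁/P₁ = 3.58×8.314×292/203 = 42.8 L.
Isobaric: P stays 203 kPa; V/T = const ⇒ T₂ = 1550 K, V₂ = 228 L.
W = PΔV = 203×(228−42.8) kPa·L = 37500 J.
ΔU = nCvΔT = 3.58×39.6×(1550−292) = 179000 J.
Q = ΔU + W = nCpΔT = 216000 J.

216000 J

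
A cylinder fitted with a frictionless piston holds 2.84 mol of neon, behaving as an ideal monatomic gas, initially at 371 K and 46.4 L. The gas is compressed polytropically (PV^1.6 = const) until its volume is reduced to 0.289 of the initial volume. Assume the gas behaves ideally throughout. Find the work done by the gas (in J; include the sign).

-16100 J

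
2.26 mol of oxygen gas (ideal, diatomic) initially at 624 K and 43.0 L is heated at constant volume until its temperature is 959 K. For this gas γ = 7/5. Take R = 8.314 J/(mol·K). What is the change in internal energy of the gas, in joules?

P₁ = nRT₁/V₁ = 2.26×8.314×624/43.0 = 273 kPa.
Isochoric: V stays 43.0 L; P/T = const ⇒ T₂ = 959 K, P₂ = 419 kPa.
For an ideal gas ΔU = nCvΔT with Cv = (5/2)R = 20.8 J/(mol·K).
ΔU = 2.26×20.8×(959−624) = 15700 J.

15700 J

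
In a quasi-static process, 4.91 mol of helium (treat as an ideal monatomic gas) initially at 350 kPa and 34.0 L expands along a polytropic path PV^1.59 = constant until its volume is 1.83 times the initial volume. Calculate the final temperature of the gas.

204 K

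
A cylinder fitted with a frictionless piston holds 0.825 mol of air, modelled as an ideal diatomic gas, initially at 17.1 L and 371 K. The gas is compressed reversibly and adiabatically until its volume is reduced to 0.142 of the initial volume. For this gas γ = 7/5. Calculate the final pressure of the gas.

2290 kPa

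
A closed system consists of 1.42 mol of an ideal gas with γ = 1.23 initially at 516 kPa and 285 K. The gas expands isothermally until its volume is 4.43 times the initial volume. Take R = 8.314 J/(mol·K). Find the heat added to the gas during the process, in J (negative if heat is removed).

V₁ = nRT₁/P₁ = 1.42×8.314×285/516 = 6.52 L.
Isothermal: T stays 285 K; PV = const ⇒ V₂ = 28.9 L, P₂ = 116 kPa.
ΔU = 0 (ideal gas, T constant).
W = nRT ln(V₂/V₁) = 1.42×8.314×285×ln(4.43) = 5010 J.
Q = ΔU + W = 5010 J.

5010 J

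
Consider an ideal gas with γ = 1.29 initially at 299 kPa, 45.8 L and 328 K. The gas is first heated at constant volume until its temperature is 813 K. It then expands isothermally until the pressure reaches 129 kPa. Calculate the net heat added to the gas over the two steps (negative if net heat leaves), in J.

n = P₁V₁/(RT₁) = 299×45.8/(8.314×328) = 5.02 mol.
Step 1 — Isochoric: V stays 45.8 L; P/T = const ⇒ T₂ = 813 K, P₂ = 741 kPa.
W = 0 (no volume change).
ΔU = nCvΔT = 5.02×28.7×(813−328) = 69800 J.
Q = ΔU = 69800 J.
State after step 1: P = 741 kPa, V = 45.8 L, T = 813 K.
Step 2 — Isothermal: T stays 813 K; PV = const ⇒ V₂ = 263 L, P₂ = 129 kPa.
ΔU = 0 (ideal gas, T constant).
W = nRT ln(V₂/V₁) = 5.02×8.314×813×ln(5.75) = 59300 J.
Q = ΔU + W = 59300 J.
Net over both steps: W = 59300 J, Q = 129000 J, ΔU = 69800 J.

129000 J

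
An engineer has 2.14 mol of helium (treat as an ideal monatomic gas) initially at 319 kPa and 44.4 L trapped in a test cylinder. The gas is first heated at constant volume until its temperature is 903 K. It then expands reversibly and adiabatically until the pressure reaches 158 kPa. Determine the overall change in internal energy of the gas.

-3950 J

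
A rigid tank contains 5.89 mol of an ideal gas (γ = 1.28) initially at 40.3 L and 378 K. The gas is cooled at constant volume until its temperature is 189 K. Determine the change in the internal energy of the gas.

P₁ = nRT₁/V₁ = 5.89×8.314×378/40.3 = 459 kPa.
Isochoric: V stays 40.3 L; P/T = const ⇒ T₂ = 189 K, P₂ = 230 kPa.
For an ideal gas ΔU = nCvΔT with Cv = R/(γ−1) = 29.7 J/(mol·K).
ΔU = 5.89×29.7×(189−378) = -33100 J.

-33100 J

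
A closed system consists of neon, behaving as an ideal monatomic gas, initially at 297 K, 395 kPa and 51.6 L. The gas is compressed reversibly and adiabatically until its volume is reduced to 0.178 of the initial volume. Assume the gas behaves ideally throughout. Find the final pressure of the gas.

7010 kPa

Adiabatic: TV^(γ−1) = const ⇒ T₂ = 297×(5.62)^0.667 = 939 K; PV^γ = const ⇒ P₂ = 7010 kPa.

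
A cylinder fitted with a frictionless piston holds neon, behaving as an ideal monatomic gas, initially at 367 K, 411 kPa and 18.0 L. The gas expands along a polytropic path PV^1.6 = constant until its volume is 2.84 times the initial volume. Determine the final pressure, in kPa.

77.4 kPa

Polytropic n=1.6: T₂ = T₁(V₁/V₂)^(n−1) = 367×(0.352)^0.60 = 196 K; P₂ = P₁(V₁/V₂)^n = 77.4 kPa.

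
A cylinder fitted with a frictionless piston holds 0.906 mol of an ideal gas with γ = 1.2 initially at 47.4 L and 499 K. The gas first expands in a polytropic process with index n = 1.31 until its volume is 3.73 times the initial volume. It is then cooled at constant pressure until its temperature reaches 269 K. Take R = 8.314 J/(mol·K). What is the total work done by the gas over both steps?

P₁ = nRT₁/V₁ = 0.906×8.314×499/47.4 = 79.3 kPa.
Step 1 — Polytropic n=1.31: T₂ = T₁(V₁/V₂)^(n−1) = 499×(0.268)^0.31 = 332 K; P₂ = P₁(V₁/V₂)^n = 14.1 kPa.
W = (P₁V₁−P₂V₂)/(n−1) = (79.3×47.4−14.1×177)/0.31 = 4060 J.
ΔU = nCvΔT = 0.906×41.6×(332−499) = -6300 J.
Q = ΔU + W = -2230 J.
State after step 1: P = 14.1 kPa, V = 177 L, T = 332 K.
Step 2 — Isobaric: P stays 14.1 kPa; V/T = const ⇒ T₂ = 269 K, V₂ = 143 L.
W = PΔV = 14.1×(143−177) kPa·L = -473 J.
ΔU = nCvΔT = 0.906×41.6×(269−332) = -2370 J.
Q = ΔU + W = nCpΔT = -2840 J.
Net over both steps: W = 3590 J, Q = -5070 J, ΔU = -8660 J.

3590 J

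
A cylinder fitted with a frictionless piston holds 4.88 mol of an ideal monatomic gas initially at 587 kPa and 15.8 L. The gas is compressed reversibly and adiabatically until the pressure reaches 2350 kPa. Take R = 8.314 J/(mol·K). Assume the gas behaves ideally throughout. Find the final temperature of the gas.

398 K

T₁ = P₁V₁/(nR) = 587×15.8/(4.88×8.314) = 229 K.
Adiabatic: T₂/T₁ = (P₂/P₁)^((γ−1)/γ) ⇒ T₂ = 229×(4.00)^0.400 = 398 K; V₂ = 6.87 L.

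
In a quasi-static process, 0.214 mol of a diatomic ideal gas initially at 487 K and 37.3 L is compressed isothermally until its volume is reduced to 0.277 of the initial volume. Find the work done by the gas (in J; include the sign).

-1110 J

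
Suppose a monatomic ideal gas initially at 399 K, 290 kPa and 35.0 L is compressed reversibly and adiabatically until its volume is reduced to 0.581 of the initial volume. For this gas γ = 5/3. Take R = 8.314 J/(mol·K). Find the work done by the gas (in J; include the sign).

-6640 J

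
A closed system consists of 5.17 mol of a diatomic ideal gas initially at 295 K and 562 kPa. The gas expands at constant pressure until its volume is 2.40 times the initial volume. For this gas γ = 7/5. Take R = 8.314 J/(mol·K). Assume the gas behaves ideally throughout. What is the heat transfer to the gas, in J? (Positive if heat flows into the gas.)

V₁ = nRT₁/P₁ = 5.17×8.314×295/562 = 22.6 L.
Isobaric: P stays 562 kPa; V/T = const ⇒ T₂ = 708 K, V₂ = 54.1 L.
W = PΔV = 562×(54.1−22.6) kPa·L = 17800 J.
ΔU = nCvΔT = 5.17×20.8×(708−295) = 44400 J.
Q = ΔU + W = nCpΔT = 62100 J.

62100 J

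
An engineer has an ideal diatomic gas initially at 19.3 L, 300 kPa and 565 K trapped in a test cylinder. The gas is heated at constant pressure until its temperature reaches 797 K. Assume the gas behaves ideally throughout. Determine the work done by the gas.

n = P₁V₁/(RT₁) = 300×19.3/(8.314×565) = 1.23 mol.
Isobaric: P stays 300 kPa; V/T = const ⇒ T₂ = 797 K, V₂ = 27.2 L.
W = PΔV = 300×(27.2−19.3) kPa·L = 2380 J.

2380 J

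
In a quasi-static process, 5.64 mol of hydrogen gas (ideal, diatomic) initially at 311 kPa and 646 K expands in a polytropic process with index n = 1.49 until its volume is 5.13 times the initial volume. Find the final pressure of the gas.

27.2 kPa

V₁ = nRT₁/P₁ = 5.64×8.314×646/311 = 97.4 L.
Polytropic n=1.49: T₂ = T₁(V₁/V₂)^(n−1) = 646×(0.195)^0.49 = 290 K; P₂ = P₁(V₁/V₂)^n = 27.2 kPa.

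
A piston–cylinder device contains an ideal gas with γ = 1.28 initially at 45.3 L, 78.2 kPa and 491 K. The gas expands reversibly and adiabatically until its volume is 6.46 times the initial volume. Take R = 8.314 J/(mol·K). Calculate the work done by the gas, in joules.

n = P₁V₁/(RT₁) = 78.2×45.3/(8.314×491) = 0.868 mol.
Adiabatic: TV^(γ−1) = const ⇒ T₂ = 491×(0.155)^0.280 = 291 K; PV^γ = const ⇒ P₂ = 7.18 kPa.
ΔU = nCvΔT = 0.868×29.7×(291−491) = -5150 J.
Q = 0 for an adiabatic process, so W = −ΔU = 5150 J.

5150 J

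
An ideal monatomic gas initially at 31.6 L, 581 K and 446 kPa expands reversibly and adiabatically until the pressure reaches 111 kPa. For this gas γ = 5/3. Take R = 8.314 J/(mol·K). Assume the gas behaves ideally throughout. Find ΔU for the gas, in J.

-9020 J

n = P₁V₁/(RT₁) = 446×31.6/(8.314×581) = 2.92 mol.
Adiabatic: T₂/T₁ = (P₂/P₁)^((γ−1)/γ) ⇒ T₂ = 581×(0.249)^0.400 = 333 K; V₂ = 72.8 L.
For an ideal gas ΔU = nCvΔT with Cv = (3/2)R = 12.5 J/(mol·K).
ΔU = 2.92×12.5×(333−581) = -9020 J.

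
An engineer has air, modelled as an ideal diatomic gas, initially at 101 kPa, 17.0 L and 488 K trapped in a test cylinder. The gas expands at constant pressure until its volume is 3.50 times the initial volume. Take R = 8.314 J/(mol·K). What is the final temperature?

Isobaric: P stays 101 kPa; V/T = const ⇒ T₂ = 1710 K, V₂ = 59.5 L.

1710 K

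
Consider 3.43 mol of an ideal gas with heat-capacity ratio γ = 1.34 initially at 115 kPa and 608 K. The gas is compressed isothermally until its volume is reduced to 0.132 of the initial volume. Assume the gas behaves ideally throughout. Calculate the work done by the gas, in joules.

V₁ = nRT₁/P₁ = 3.43×8.314×608/115 = 151 L.
Isothermal: T stays 608 K; PV = const ⇒ V₂ = 19.9 L, P₂ = 871 kPa.
W = nRT ln(V₂/V₁) = 3.43×8.314×608×ln(0.132) = -35100 J.

-35100 J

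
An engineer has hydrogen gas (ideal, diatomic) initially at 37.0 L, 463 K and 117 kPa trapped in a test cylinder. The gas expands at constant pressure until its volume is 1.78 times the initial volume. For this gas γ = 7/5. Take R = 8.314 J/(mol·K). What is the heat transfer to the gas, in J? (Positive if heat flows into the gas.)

11800 J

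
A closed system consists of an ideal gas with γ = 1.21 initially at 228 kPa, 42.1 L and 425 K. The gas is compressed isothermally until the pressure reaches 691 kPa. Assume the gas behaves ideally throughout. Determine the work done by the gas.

-10600 J

n = P₁V₁/(RT₁) = 228×42.1/(8.314×425) = 2.72 mol.
Isothermal: T stays 425 K; PV = const ⇒ V₂ = 13.9 L, P₂ = 691 kPa.
W = nRT ln(V₂/V₁) = 2.72×8.314×425×ln(0.330) = -10600 J.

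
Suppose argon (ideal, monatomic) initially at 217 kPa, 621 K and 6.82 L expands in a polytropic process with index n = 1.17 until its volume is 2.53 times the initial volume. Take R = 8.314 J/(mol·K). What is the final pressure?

Polytropic n=1.17: T₂ = T₁(V₁/V₂)^(n−1) = 621×(0.395)^0.17 = 530 K; P₂ = P₁(V₁/V₂)^n = 73.3 kPa.

73.3 kPa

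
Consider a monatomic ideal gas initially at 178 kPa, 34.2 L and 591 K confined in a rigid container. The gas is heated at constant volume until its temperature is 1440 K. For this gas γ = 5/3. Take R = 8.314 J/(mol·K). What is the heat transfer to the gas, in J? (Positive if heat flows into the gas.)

n = P₁V₁/(RT₁) = 178×34.2/(8.314×591) = 1.24 mol.
Isochoric: V stays 34.2 L; P/T = const ⇒ T₂ = 1440 K, P₂ = 434 kPa.
W = 0 (no volume change).
ΔU = nCvΔT = 1.24×12.5×(1440−591) = 13100 J.
Q = ΔU = 13100 J.

13100 J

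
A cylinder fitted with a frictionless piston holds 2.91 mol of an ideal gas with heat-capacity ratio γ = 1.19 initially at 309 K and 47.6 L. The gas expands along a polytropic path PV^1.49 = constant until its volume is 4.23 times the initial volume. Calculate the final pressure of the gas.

P₁ = nRT₁/V₁ = 2.91×8.314×309/47.6 = 157 kPa.
Polytropic n=1.49: T₂ = T₁(V₁/V₂)^(n−1) = 309×(0.236)^0.49 = 152 K; P₂ = P₁(V₁/V₂)^n = 18.3 kPa.

18.3 kPa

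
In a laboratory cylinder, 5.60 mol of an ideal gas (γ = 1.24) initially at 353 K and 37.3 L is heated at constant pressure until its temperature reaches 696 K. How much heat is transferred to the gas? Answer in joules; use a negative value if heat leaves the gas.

82500 J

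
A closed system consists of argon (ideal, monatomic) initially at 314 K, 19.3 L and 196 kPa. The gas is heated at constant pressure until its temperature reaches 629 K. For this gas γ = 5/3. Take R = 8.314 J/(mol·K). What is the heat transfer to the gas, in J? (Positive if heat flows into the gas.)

n = P₁V₁/(RT₁) = 196×19.3/(8.314×314) = 1.45 mol.
Isobaric: P stays 196 kPa; V/T = const ⇒ T₂ = 629 K, V₂ = 38.7 L.
W = PΔV = 196×(38.7−19.3) kPa·L = 3790 J.
ΔU = nCvΔT = 1.45×12.5×(629−314) = 5690 J.
Q = ΔU + W = nCpΔT = 9490 J.

9490 J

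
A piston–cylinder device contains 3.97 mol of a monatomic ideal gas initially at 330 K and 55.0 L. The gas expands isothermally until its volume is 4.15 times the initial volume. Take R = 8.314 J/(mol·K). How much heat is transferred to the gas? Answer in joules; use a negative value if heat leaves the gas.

P₁ = nRT₁/V₁ = 3.97×8.314×330/55.0 = 198 kPa.
Isothermal: T stays 330 K; PV = const ⇒ V₂ = 228 L, P₂ = 47.7 kPa.
ΔU = 0 (ideal gas, T constant).
W = nRT ln(V₂/V₁) = 3.97×8.314×330×ln(4.15) = 15500 J.
Q = ΔU + W = 15500 J.

15500 J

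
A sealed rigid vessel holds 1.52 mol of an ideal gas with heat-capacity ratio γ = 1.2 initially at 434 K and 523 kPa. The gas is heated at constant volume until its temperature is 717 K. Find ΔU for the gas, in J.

V₁ = nRT₁/P₁ = 1.52×8.314×434/523 = 10.5 L.
Isochoric: V stays 10.5 L; P/T = const ⇒ T₂ = 717 K, P₂ = 864 kPa.
For an ideal gas ΔU = nCvΔT with Cv = R/(γ−1) = 41.6 J/(mol·K).
ΔU = 1.52×41.6×(717−434) = 17900 J.

17900 J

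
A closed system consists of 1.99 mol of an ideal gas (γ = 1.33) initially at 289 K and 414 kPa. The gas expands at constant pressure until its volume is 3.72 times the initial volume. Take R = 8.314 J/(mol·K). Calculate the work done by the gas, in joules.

13000 J

V₁ = nRT₁/P₁ = 1.99×8.314×289/414 = 11.5 L.
Isobaric: P stays 414 kPa; V/T = const ⇒ T₂ = 1080 K, V₂ = 43.0 L.
W = PΔV = 414×(43.0−11.5) kPa·L = 13000 J.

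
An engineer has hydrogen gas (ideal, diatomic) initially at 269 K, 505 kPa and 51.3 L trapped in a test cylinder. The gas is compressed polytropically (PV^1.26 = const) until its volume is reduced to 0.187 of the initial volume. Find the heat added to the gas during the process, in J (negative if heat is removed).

n = P₁V₁/(RT₁) = 505×51.3/(8.314×269) = 11.6 mol.
Polytropic n=1.26: T₂ = T₁(V₁/V₂)^(n−1) = 269×(5.35)^0.26 = 416 K; P₂ = P₁(V₁/V₂)^n = 4180 kPa.
W = (P₁V₁−P₂V₂)/(n−1) = (505×51.3−4180×9.59)/0.26 = -54400 J.
ΔU = nCvΔT = 11.6×20.8×(416−269) = 35400 J.
Q = ΔU + W = -19100 J.

-19100 J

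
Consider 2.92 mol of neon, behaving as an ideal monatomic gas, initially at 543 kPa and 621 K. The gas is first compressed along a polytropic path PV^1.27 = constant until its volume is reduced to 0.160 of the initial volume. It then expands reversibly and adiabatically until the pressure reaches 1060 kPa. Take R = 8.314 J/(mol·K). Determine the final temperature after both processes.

525 K

V₁ = nRT₁/P₁ = 2.92×8.314×621/543 = 27.8 L.
Step 1 — Polytropic n=1.27: T₂ = T₁(V₁/V₂)^(n−1) = 621×(6.25)^0.27 = 1020 K; P₂ = P₁(V₁/V₂)^n = 5570 kPa.
W = (P₁V₁−P₂V₂)/(n−1) = (543×27.8−5570×4.44)/0.27 = -35700 J.
ΔU = nCvΔT = 2.92×12.5×(1020−621) = 14500 J.
Q = ΔU + W = -21300 J.
State after step 1: P = 5570 kPa, V = 4.44 L, T = 1020 K.
Step 2 — Adiabatic: T₂/T₁ = (P₂/P₁)^((γ−1)/γ) ⇒ T₂ = 1020×(0.190)^0.400 = 525 K; V₂ = 12.0 L.
ΔU = nCvΔT = 2.92×12.5×(525−1020) = -18000 J.
Q = 0 for an adiabatic process, so W = −ΔU = 18000 J.
Net over both steps: W = -17800 J, Q = -21300 J, ΔU = -3510 J.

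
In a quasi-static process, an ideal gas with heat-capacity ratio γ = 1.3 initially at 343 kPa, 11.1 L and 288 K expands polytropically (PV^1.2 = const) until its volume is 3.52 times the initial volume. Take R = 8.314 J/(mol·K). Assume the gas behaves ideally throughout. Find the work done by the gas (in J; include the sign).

4240 J

n = P₁V₁/(RT₁) = 343×11.1/(8.314×288) = 1.59 mol.
Polytropic n=1.2: T₂ = T₁(V₁/V₂)^(n−1) = 288×(0.284)^0.20 = 224 K; P₂ = P₁(V₁/V₂)^n = 75.8 kPa.
W = (P₁V₁−P₂V₂)/(n−1) = (343×11.1−75.8×39.1)/0.20 = 4240 J.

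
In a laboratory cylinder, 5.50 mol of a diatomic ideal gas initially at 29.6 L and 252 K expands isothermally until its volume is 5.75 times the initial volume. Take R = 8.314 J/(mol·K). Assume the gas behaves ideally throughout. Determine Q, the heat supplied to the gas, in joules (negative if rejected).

P₁ = nRT₁/V₁ = 5.50×8.314×252/29.6 = 389 kPa.
Isothermal: T stays 252 K; PV = const ⇒ V₂ = 170 L, P₂ = 67.7 kPa.
ΔU = 0 (ideal gas, T constant).
W = nRT ln(V₂/V₁) = 5.50×8.314×252×ln(5.75) = 20200 J.
Q = ΔU + W = 20200 J.

20200 J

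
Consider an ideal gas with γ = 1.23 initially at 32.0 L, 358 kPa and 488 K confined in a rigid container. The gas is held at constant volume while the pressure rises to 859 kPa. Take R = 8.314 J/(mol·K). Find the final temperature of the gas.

Isochoric: V stays 32.0 L; P/T = const ⇒ T₂ = 1170 K, P₂ = 859 kPa.

1170 K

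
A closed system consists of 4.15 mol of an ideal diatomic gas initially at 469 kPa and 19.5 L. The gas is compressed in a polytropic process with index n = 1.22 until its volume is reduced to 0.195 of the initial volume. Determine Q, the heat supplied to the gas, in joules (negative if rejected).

-8100 J

T₁ = P₁V₁/(nR) = 469×19.5/(4.15×8.314) = 265 K.
Polytropic n=1.22: T₂ = T₁(V₁/V₂)^(n−1) = 265×(5.13)^0.22 = 380 K; P₂ = P₁(V₁/V₂)^n = 3450 kPa.
W = (P₁V₁−P₂V₂)/(n−1) = (469×19.5−3450×3.80)/0.22 = -18000 J.
ΔU = nCvΔT = 4.15×20.8×(380−265) = 9900 J.
Q = ΔU + W = -8100 J.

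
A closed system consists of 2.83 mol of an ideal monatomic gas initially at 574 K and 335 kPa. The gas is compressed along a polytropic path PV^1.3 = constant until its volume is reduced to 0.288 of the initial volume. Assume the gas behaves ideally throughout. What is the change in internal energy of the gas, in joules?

V₁ = nRT₁/P₁ = 2.83×8.314×574/335 = 40.3 L.
Polytropic n=1.3: T₂ = T₁(V₁/V₂)^(n−1) = 574×(3.47)^0.30 = 834 K; P₂ = P₁(V₁/V₂)^n = 1690 kPa.
For an ideal gas ΔU = nCvΔT with Cv = (3/2)R = 12.5 J/(mol·K).
ΔU = 2.83×12.5×(834−574) = 9170 J.

9170 J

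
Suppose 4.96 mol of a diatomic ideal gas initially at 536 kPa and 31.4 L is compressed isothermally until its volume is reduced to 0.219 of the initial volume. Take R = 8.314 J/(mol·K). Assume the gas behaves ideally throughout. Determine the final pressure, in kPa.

2450 kPa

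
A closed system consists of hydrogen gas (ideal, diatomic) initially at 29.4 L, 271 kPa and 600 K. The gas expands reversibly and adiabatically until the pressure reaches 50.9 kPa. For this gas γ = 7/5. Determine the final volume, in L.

Adiabatic: T₂/T₁ = (P₂/P₁)^((γ−1)/γ) ⇒ T₂ = 600×(0.188)^0.286 = 372 K; V₂ = 97.1 L.

97.1 L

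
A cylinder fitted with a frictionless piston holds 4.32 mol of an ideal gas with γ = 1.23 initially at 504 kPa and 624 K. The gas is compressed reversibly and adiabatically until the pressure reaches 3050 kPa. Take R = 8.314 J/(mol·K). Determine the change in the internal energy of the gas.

39000 J

V₁ = nRT₁/P₁ = 4.32×8.314×624/504 = 44.5 L.
Adiabatic: T₂/T₁ = (P₂/P₁)^((γ−1)/γ) ⇒ T₂ = 624×(6.05)^0.187 = 874 K; V₂ = 10.3 L.
For an ideal gas ΔU = nCvΔT with Cv = R/(γ−1) = 36.1 J/(mol·K).
ΔU = 4.32×36.1×(874−624) = 39000 J.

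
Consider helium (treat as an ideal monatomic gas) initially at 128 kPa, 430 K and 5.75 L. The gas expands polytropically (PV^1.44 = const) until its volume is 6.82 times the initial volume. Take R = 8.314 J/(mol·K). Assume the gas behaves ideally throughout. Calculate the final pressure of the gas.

Polytropic n=1.44: T₂ = T₁(V₁/V₂)^(n−1) = 430×(0.147)^0.44 = 185 K; P₂ = P₁(V₁/V₂)^n = 8.06 kPa.

8.06 kPa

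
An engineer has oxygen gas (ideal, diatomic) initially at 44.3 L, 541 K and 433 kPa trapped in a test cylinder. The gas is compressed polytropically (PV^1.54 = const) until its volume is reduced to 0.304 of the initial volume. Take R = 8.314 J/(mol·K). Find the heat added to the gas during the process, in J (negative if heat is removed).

n = P₁V₁/(RT₁) = 433×44.3/(8.314×541) = 4.26 mol.
Polytropic n=1.54: T₂ = T₁(V₁/V₂)^(n−1) = 541×(3.29)^0.54 = 1030 K; P₂ = P₁(V₁/V₂)^n = 2710 kPa.
W = (P₁V₁−P₂V₂)/(n−1) = (433×44.3−2710×13.5)/0.54 = -32000 J.
ΔU = nCvΔT = 4.26×20.8×(1030−541) = 43300 J.
Q = ΔU + W = 11200 J.

11200 J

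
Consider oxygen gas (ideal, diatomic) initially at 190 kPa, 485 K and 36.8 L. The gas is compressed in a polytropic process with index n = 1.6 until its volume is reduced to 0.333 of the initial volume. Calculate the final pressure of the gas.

Polytropic n=1.6: T₂ = T₁(V₁/V₂)^(n−1) = 485×(3.00)^0.60 = 938 K; P₂ = P₁(V₁/V₂)^n = 1100 kPa.

1100 kPa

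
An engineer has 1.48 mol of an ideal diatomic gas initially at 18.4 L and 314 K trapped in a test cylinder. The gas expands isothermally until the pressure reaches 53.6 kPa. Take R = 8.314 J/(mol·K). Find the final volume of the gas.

P₁ = nRT₁/V₁ = 1.48×8.314×314/18.4 = 210 kPa.
Isothermal: T stays 314 K; PV = const ⇒ V₂ = 72.1 L, P₂ = 53.6 kPa.

72.1 L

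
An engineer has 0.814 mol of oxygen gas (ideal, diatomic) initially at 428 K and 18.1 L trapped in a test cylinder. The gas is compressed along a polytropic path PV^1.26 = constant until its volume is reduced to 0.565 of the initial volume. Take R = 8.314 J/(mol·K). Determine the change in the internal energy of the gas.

P₁ = nRT₁/V₁ = 0.814×8.314×428/18.1 = 160 kPa.
Polytropic n=1.26: T₂ = T₁(V₁/V₂)^(n−1) = 428×(1.77)^0.26 = 496 K; P₂ = P₁(V₁/V₂)^n = 329 kPa.
For an ideal gas ΔU = nCvΔT with Cv = (5/2)R = 20.8 J/(mol·K).
ΔU = 0.814×20.8×(496−428) = 1160 J.

1160 J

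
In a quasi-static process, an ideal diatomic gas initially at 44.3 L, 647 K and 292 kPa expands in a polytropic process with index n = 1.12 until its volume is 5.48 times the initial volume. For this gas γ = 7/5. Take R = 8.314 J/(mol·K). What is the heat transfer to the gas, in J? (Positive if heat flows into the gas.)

13900 J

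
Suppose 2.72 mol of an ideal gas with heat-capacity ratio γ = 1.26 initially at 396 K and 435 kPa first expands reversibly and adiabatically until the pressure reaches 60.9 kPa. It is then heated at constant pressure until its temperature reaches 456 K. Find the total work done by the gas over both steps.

V₁ = nRT₁/P₁ = 2.72×8.314×396/435 = 20.6 L.
Step 1 — Adiabatic: T₂/T₁ = (P₂/P₁)^((γ−1)/γ) ⇒ T₂ = 396×(0.140)^0.206 = 264 K; V₂ = 98.0 L.
ΔU = nCvΔT = 2.72×32.0×(264−396) = -11500 J.
Q = 0 for an adiabatic process, so W = −ΔU = 11500 J.
State after step 1: P = 60.9 kPa, V = 98.0 L, T = 264 K.
Step 2 — Isobaric: P stays 60.9 kPa; V/T = const ⇒ T₂ = 456 K, V₂ = 169 L.
W = PΔV = 60.9×(169−98.0) kPa·L = 4340 J.
ΔU = nCvΔT = 2.72×32.0×(456−264) = 16700 J.
Q = ΔU + W = nCpΔT = 21000 J.
Net over both steps: W = 15800 J, Q = 21000 J, ΔU = 5220 J.

15800 J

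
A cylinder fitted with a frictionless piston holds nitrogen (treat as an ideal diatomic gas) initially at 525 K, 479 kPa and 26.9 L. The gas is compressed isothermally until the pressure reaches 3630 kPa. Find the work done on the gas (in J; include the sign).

26100 J

n = P₁V₁/(RT₁) = 479×26.9/(8.314×525) = 2.95 mol.
Isothermal: T stays 525 K; PV = const ⇒ V₂ = 3.55 L, P₂ = 3630 kPa.
W = nRT ln(V₂/V₁) = 2.95×8.314×525×ln(0.132) = -26100 J.
Work done on the gas = −W_by = 26100 J.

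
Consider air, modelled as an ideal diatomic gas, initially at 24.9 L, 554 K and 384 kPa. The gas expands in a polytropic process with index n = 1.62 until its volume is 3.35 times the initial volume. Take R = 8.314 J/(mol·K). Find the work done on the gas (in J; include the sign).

n = P₁V₁/(RT₁) = 384×24.9/(8.314×554) = 2.08 mol.
Polytropic n=1.62: T₂ = T₁(V₁/V₂)^(n−1) = 554×(0.299)^0.62 = 262 K; P₂ = P₁(V₁/V₂)^n = 54.2 kPa.
W = (P₁V₁−P₂V₂)/(n−1) = (384×24.9−54.2×83.4)/0.62 = 8130 J.
Work done on the gas = −W_by = -8130 J.

-8130 J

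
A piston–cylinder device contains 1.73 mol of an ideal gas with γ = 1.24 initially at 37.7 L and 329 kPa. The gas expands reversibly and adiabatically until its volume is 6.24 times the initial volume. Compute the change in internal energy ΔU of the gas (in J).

-18400 J

T₁ = P₁V₁/(nR) = 329×37.7/(1.73×8.314) = 862 K.
Adiabatic: TV^(γ−1) = const ⇒ T₂ = 862×(0.160)^0.240 = 556 K; PV^γ = const ⇒ P₂ = 34.0 kPa.
For an ideal gas ΔU = nCvΔT with Cv = R/(γ−1) = 34.6 J/(mol·K).
ΔU = 1.73×34.6×(556−862) = -18400 J.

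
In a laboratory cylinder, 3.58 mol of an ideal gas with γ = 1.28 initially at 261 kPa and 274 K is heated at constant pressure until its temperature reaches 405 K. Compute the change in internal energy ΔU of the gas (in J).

13900 J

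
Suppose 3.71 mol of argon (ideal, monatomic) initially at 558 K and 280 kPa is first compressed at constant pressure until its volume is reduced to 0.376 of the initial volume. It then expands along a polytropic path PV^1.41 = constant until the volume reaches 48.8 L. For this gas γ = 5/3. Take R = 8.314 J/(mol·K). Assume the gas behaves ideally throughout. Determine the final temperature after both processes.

154 K

V₁ = nRT₁/P₁ = 3.71×8.314×558/280 = 61.5 L.
Step 1 — Isobaric: P stays 280 kPa; V/T = const ⇒ T₂ = 210 K, V₂ = 23.1 L.
W = PΔV = 280×(23.1−61.5) kPa·L = -10700 J.
ΔU = nCvΔT = 3.71×12.5×(210−558) = -16100 J.
Q = ΔU + W = nCpΔT = -26800 J.
State after step 1: P = 280 kPa, V = 23.1 L, T = 210 K.
Step 2 — Polytropic n=1.41: T₂ = T₁(V₁/V₂)^(n−1) = 210×(0.474)^0.41 = 154 K; P₂ = P₁(V₁/V₂)^n = 97.6 kPa.
W = (P₁V₁−P₂V₂)/(n−1) = (280×23.1−97.6×48.8)/0.41 = 4170 J.
ΔU = nCvΔT = 3.71×12.5×(154−210) = -2560 J.
Q = ΔU + W = 1600 J.
Net over both steps: W = -6570 J, Q = -25200 J, ΔU = -18700 J.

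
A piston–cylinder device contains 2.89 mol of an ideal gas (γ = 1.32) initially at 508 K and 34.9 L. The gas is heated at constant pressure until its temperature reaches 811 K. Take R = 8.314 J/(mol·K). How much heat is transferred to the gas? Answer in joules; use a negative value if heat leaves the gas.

P₁ = nRT₁/V₁ = 2.89×8.314×508/34.9 = 350 kPa.
Isobaric: P stays 350 kPa; V/T = const ⇒ T₂ = 811 K, V₂ = 55.7 L.
W = PΔV = 350×(55.7−34.9) kPa·L = 7280 J.
ΔU = nCvΔT = 2.89×26.0×(811−508) = 22800 J.
Q = ΔU + W = nCpΔT = 30000 J.

30000 J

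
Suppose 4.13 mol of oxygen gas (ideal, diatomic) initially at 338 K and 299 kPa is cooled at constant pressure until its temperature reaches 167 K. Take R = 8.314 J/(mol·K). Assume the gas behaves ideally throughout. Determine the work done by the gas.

-5870 J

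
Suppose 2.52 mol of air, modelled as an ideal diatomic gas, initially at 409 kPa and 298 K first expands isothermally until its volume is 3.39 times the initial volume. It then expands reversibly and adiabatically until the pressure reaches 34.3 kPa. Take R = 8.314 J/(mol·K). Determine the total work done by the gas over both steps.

12300 J

V₁ = nRT₁/P₁ = 2.52×8.314×298/409 = 15.3 L.
Step 1 — Isothermal: T stays 298 K; PV = const ⇒ V₂ = 51.7 L, P₂ = 121 kPa.
ΔU = 0 (ideal gas, T constant).
W = nRT ln(V₂/V₁) = 2.52×8.314×298×ln(3.39) = 7620 J.
Q = ΔU + W = 7620 J.
State after step 1: P = 121 kPa, V = 51.7 L, T = 298 K.
Step 2 — Adiabatic: T₂/T₁ = (P₂/P₁)^((γ−1)/γ) ⇒ T₂ = 298×(0.284)^0.286 = 208 K; V₂ = 127 L.
ΔU = nCvΔT = 2.52×20.8×(208−298) = -4710 J.
Q = 0 for an adiabatic process, so W = −ΔU = 4710 J.
Net over both steps: W = 12300 J, Q = 7620 J, ΔU = -4710 J.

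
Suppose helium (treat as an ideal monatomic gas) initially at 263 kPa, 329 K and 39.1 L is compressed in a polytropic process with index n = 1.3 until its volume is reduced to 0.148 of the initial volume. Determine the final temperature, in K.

584 K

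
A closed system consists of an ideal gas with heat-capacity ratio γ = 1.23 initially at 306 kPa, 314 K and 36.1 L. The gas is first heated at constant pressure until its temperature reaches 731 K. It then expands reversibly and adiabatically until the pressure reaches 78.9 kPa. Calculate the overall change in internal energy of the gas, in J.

38800 J

n = P₁V₁/(RT₁) = 306×36.1/(8.314×314) = 4.23 mol.
Step 1 — Isobaric: P stays 306 kPa; V/T = const ⇒ T₂ = 731 K, V₂ = 84.0 L.
W = PΔV = 306×(84.0−36.1) kPa·L = 14700 J.
ΔU = nCvΔT = 4.23×36.1×(731−314) = 63800 J.
Q = ΔU + W = nCpΔT = 78500 J.
State after step 1: P = 306 kPa, V = 84.0 L, T = 731 K.
Step 2 — Adiabatic: T₂/T₁ = (P₂/P₁)^((γ−1)/γ) ⇒ T₂ = 731×(0.258)^0.187 = 567 K; V₂ = 253 L.
ΔU = nCvΔT = 4.23×36.1×(567−731) = -25000 J.
Q = 0 for an adiabatic process, so W = −ΔU = 25000 J.
Net over both steps: W = 39700 J, Q = 78500 J, ΔU = 38800 J.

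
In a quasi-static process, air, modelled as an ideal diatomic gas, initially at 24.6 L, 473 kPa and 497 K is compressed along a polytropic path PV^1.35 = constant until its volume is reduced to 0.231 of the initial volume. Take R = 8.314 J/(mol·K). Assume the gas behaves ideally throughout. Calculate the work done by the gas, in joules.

-22300 J

n = P₁V₁/(RT₁) = 473×24.6/(8.314×497) = 2.82 mol.
Polytropic n=1.35: T₂ = T₁(V₁/V₂)^(n−1) = 497×(4.33)^0.35 = 830 K; P₂ = P₁(V₁/V₂)^n = 3420 kPa.
W = (P₁V₁−P₂V₂)/(n−1) = (473×24.6−3420×5.68)/0.35 = -22300 J.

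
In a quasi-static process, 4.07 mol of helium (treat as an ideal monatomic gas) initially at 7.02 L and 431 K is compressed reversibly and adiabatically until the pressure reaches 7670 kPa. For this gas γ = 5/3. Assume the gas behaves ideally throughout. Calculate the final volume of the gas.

3.21 L

P₁ = nRT₁/V₁ = 4.07×8.314×431/7.02 = 2080 kPa.
Adiabatic: T₂/T₁ = (P₂/P₁)^((γ−1)/γ) ⇒ T₂ = 431×(3.69)^0.400 = 727 K; V₂ = 3.21 L.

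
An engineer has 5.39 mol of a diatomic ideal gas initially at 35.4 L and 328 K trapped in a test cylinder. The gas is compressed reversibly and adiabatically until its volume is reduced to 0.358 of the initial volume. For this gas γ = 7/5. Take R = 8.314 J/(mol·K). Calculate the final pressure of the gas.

P₁ = nRT₁/V₁ = 5.39×8.314×328/35.4 = 415 kPa.
Adiabatic: TV^(γ−1) = const ⇒ T₂ = 328×(2.79)^0.400 = 495 K; PV^γ = const ⇒ P₂ = 1750 kPa.

1750 kPa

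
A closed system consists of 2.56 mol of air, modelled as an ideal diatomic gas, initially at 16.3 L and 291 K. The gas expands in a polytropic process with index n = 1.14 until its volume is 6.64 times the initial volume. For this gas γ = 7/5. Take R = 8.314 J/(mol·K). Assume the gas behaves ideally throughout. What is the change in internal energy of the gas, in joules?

P₁ = nRT₁/V₁ = 2.56×8.314×291/16.3 = 380 kPa.
Polytropic n=1.14: T₂ = T₁(V₁/V₂)^(n−1) = 291×(0.151)^0.14 = 223 K; P₂ = P₁(V₁/V₂)^n = 43.9 kPa.
For an ideal gas ΔU = nCvΔT with Cv = (5/2)R = 20.8 J/(mol·K).
ΔU = 2.56×20.8×(223−291) = -3610 J.

-3610 J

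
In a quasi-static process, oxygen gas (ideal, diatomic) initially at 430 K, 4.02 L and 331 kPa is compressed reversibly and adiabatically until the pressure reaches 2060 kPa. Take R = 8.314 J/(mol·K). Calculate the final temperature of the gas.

725 K

Adiabatic: T₂/T₁ = (P₂/P₁)^((γ−1)/γ) ⇒ T₂ = 430×(6.22)^0.286 = 725 K; V₂ = 1.09 L.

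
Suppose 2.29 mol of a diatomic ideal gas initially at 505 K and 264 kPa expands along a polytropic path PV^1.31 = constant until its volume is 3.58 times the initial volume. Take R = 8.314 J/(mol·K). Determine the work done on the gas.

-10100 J

V₁ = nRT₁/P₁ = 2.29×8.314×505/264 = 36.4 L.
Polytropic n=1.31: T₂ = T₁(V₁/V₂)^(n−1) = 505×(0.279)^0.31 = 340 K; P₂ = P₁(V₁/V₂)^n = 49.7 kPa.
W = (P₁V₁−P₂V₂)/(n−1) = (264×36.4−49.7×130)/0.31 = 10100 J.
Work done on the gas = −W_by = -10100 J.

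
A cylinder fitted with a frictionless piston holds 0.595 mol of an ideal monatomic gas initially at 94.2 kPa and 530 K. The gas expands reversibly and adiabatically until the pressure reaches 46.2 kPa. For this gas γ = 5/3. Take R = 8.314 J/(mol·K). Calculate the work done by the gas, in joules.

V₁ = nRT₁/P₁ = 0.595×8.314×530/94.2 = 27.8 L.
Adiabatic: T₂/T₁ = (P₂/P₁)^((γ−1)/γ) ⇒ T₂ = 530×(0.490)^0.400 = 399 K; V₂ = 42.7 L.
ΔU = nCvΔT = 0.595×12.5×(399−530) = -975 J.
Q = 0 for an adiabatic process, so W = −ΔU = 975 J.

975 J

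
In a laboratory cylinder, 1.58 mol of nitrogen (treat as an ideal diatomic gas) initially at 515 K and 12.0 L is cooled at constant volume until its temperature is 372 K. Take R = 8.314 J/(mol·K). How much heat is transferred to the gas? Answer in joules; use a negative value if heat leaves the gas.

P₁ = nRT₁/V₁ = 1.58×8.314×515/12.0 = 564 kPa.
Isochoric: V stays 12.0 L; P/T = const ⇒ T₂ = 372 K, P₂ = 407 kPa.
W = 0 (no volume change).
ΔU = nCvΔT = 1.58×20.8×(372−515) = -4700 J.
Q = ΔU = -4700 J.

-4700 J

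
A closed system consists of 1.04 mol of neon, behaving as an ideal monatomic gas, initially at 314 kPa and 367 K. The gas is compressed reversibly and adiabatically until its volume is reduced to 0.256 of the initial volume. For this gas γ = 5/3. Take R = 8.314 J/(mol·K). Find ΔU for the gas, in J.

7050 J

V₁ = nRT₁/P₁ = 1.04×8.314×367/314 = 10.1 L.
Adiabatic: TV^(γ−1) = const ⇒ T₂ = 367×(3.91)^0.667 = 910 K; PV^γ = const ⇒ P₂ = 3040 kPa.
For an ideal gas ΔU = nCvΔT with Cv = (3/2)R = 12.5 J/(mol·K).
ΔU = 1.04×12.5×(910−367) = 7050 J.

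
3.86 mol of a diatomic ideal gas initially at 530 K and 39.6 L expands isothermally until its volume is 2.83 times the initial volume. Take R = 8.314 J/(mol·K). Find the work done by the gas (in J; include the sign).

17700 J

P₁ = nRT₁/V₁ = 3.86×8.314×530/39.6 = 430 kPa.
Isothermal: T stays 530 K; PV = const ⇒ V₂ = 112 L, P₂ = 152 kPa.
W = nRT ln(V₂/V₁) = 3.86×8.314×530×ln(2.83) = 17700 J.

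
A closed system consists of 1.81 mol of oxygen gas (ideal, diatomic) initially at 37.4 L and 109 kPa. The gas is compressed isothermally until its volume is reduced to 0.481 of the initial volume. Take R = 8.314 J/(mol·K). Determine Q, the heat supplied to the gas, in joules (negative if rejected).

-2980 J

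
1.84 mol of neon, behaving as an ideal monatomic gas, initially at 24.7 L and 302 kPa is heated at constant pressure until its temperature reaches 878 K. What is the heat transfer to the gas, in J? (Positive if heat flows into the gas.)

T₁ = P₁V₁/(nR) = 302×24.7/(1.84×8.314) = 488 K.
Isobaric: P stays 302 kPa; V/T = const ⇒ T₂ = 878 K, V₂ = 44.5 L.
W = PΔV = 302×(44.5−24.7) kPa·L = 5970 J.
ΔU = nCvΔT = 1.84×12.5×(878−488) = 8960 J.
Q = ΔU + W = nCpΔT = 14900 J.

14900 J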